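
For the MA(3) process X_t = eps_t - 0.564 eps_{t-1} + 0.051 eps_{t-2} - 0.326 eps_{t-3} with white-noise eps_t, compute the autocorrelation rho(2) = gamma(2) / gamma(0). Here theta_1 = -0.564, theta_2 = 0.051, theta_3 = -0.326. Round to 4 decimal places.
\rho(2) = 0.1646

For an MA(q) process with theta_0 = 1, the autocovariance is
  gamma(k) = sigma^2 * sum_{i=0..q-k} theta_i * theta_{i+k},
and rho(k) = gamma(k) / gamma(0). Sigma^2 cancels.
  numerator   = (1)*(0.051) + (-0.564)*(-0.326) = 0.234864.
  denominator = (1)^2 + (-0.564)^2 + (0.051)^2 + (-0.326)^2 = 1.426973.
  rho(2) = 0.234864 / 1.426973 = 0.1646.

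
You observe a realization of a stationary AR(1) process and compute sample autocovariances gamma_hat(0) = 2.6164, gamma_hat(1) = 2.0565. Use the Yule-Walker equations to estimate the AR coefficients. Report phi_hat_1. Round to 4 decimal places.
\hat\phi_{1} = 0.7860

The Yule-Walker equations for an AR(p) process read, in matrix form,
  Gamma_p phi = r_p,   with   (Gamma_p)_{ij} = gamma(|i - j|),
                       (r_p)_i = gamma(i),   i,j = 1..p.
Substitute the sample gammas (Toeplitz matrix and right-hand side of size 1):
  Gamma_p = [[2.6164]]
  r_p     = [2.0565]
With p = 1 this is the single equation gamma(0) phi_1 = gamma(1):
  phi_hat_1 = gamma(1) / gamma(0) = 2.0565 / 2.6164 = 0.7860.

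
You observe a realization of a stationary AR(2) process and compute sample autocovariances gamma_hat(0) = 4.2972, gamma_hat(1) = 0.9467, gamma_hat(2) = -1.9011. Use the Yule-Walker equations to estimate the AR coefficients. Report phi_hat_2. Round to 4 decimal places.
\hat\phi_{2} = -0.5160

The Yule-Walker equations for an AR(p) process read, in matrix form,
  Gamma_p phi = r_p,   with   (Gamma_p)_{ij} = gamma(|i - j|),
                       (r_p)_i = gamma(i),   i,j = 1..p.
Substitute the sample gammas (Toeplitz matrix and right-hand side of size 2):
  Gamma_p = [[4.2972, 0.9467], [0.9467, 4.2972]]
  r_p     = [0.9467, -1.9011]
Written out:
  4.2972 phi_1 + 0.9467 phi_2 = 0.9467
  0.9467 phi_1 + 4.2972 phi_2 = -1.9011
Solve by Cramer's rule:
  det = gamma(0)^2 - gamma(1)^2 = (4.2972)^2 - (0.9467)^2 = 18.46592784 - 0.89624089 = 17.56968695
  phi_hat_1 = [gamma(1) gamma(0) - gamma(1) gamma(2)] / det = [(0.9467)(4.2972) - (0.9467)(-1.9011)] / 17.56968695 = 5.86793061 / 17.56968695 = 0.334
  phi_hat_2 = [gamma(0) gamma(2) - gamma(1)^2] / det = [(4.2972)(-1.9011) - (0.9467)^2] / 17.56968695 = -9.06564781 / 17.56968695 = -0.516
So phi_hat = [0.3340, -0.5160].
Therefore phi_hat_2 = -0.5160.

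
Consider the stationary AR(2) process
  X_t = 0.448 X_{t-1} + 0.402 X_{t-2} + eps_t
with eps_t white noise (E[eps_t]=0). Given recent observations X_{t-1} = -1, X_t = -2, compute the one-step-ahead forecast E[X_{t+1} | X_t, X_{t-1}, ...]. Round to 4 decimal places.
E[X_{t+1} \mid \mathcal F_t] = -1.2980

For an AR(p) model X_t = c + sum_i phi_i X_{t-i} + eps_t, the
one-step-ahead conditional mean is
  E[X_{t+1} | X_t, ...] = c + sum_i phi_i X_{t+1-i}.
Substitute known values:
  E[X_{t+1} | ...] = (0.448) * (-2) + (0.402) * (-1)
                   = -1.2980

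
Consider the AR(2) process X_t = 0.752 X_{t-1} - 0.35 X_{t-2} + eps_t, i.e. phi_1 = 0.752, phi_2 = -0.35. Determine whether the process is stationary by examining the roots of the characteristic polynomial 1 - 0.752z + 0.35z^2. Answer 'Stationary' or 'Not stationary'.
\text{Stationary}

The AR(p) characteristic polynomial is P(z) = 1 - 0.752z + 0.35z^2.
Stationarity requires all roots to lie outside the unit circle, i.e. |z| > 1 for every root.
Set 1 + (-0.752) z + (0.35) z^2 = 0, i.e. a z^2 + b z + c = 0 with a = 0.35, b = -0.752, c = 1.
Discriminant D = b^2 - 4ac = (-0.752)^2 - 4*(0.35)*1 = 0.565504 - (1.4) = -0.834496.
D < 0, so the roots are the complex-conjugate pair z = (-b +/- i sqrt(-D)) / (2a) = 1.0743 +/- 1.305i.
For a conjugate pair |z|^2 = z * conj(z) = (product of roots) = c/a = 1/(0.35) = 2.857143, so |z| = sqrt(2.857143) = 1.6903 for both roots.
Moduli of all roots: 1.6903, 1.6903.
All moduli strictly greater than 1? Yes.
Verdict: Stationary.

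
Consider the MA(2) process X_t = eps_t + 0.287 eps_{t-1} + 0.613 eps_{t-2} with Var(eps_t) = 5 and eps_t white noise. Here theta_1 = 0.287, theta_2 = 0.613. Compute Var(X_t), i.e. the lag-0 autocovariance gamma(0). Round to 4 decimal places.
\gamma(0) = 7.2907

For an MA(q) process X_t = eps_t + sum_i theta_i eps_{t-i} with
Var(eps_t) = sigma^2, the variance is
  gamma(0) = sigma^2 * (1 + sum_i theta_i^2).
  sum_i theta_i^2 = (0.287)^2 + (0.613)^2 = 0.082369 + 0.375769 = 0.458138.
  gamma(0) = 5 * (1 + 0.458138) = 5 * 1.458138 = 7.29069, which rounds to 7.2907.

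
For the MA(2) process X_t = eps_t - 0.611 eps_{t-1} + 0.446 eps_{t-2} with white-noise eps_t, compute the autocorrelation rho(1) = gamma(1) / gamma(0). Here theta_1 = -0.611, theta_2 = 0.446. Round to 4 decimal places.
\rho(1) = -0.5619

For an MA(q) process with theta_0 = 1, the autocovariance is
  gamma(k) = sigma^2 * sum_{i=0..q-k} theta_i * theta_{i+k},
and rho(k) = gamma(k) / gamma(0). Sigma^2 cancels.
  numerator   = (1)*(-0.611) + (-0.611)*(0.446) = -0.883506.
  denominator = (1)^2 + (-0.611)^2 + (0.446)^2 = 1.572237.
  rho(1) = -0.883506 / 1.572237 = -0.5619.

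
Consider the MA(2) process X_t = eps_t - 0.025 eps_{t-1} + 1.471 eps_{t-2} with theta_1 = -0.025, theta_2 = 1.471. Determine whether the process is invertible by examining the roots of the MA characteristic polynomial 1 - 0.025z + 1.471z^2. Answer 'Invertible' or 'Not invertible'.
\text{Not invertible}

The MA(q) characteristic polynomial is P(z) = 1 - 0.025z + 1.471z^2.
Invertibility requires all roots to lie outside the unit circle, i.e. |z| > 1 for every root.
Set 1 + (-0.025) z + (1.471) z^2 = 0, i.e. a z^2 + b z + c = 0 with a = 1.471, b = -0.025, c = 1.
Discriminant D = b^2 - 4ac = (-0.025)^2 - 4*(1.471)*1 = 0.000625 - (5.884) = -5.883375.
D < 0, so the roots are the complex-conjugate pair z = (-b +/- i sqrt(-D)) / (2a) = 0.0085 +/- 0.8245i.
For a conjugate pair |z|^2 = z * conj(z) = (product of roots) = c/a = 1/(1.471) = 0.67981, so |z| = sqrt(0.67981) = 0.8245 for both roots.
Moduli of all roots: 0.8245, 0.8245.
All moduli strictly greater than 1? No.
Verdict: Not invertible.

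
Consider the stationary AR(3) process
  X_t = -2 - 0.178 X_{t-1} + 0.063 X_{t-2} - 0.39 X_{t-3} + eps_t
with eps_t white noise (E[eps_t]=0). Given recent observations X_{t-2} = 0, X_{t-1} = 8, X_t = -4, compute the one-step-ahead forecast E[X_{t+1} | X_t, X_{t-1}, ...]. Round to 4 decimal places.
E[X_{t+1} \mid \mathcal F_t] = -0.7840

For an AR(p) model X_t = c + sum_i phi_i X_{t-i} + eps_t, the
one-step-ahead conditional mean is
  E[X_{t+1} | X_t, ...] = c + sum_i phi_i X_{t+1-i}.
Substitute known values:
  E[X_{t+1} | ...] = -2 + (-0.178) * (-4) + (0.063) * (8) + (-0.39) * (0)
                   = -0.7840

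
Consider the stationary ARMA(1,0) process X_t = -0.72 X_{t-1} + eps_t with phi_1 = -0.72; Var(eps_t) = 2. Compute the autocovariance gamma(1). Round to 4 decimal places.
\gamma(1) = -2.9900

Multiply the model equation by X_{t-k} and take expectations. With theta_0 = psi_0 = 1 and psi_j the MA(infinity) weights, this gives
  gamma(k) - sum_i phi_i gamma(k-i) = c_k,
  c_k = sigma^2 * sum_{j=k..q} theta_j psi_{j-k}   (c_k = 0 for k > q),
using gamma(-m) = gamma(m).
Pure AR (q = 0): c_0 = sigma^2 = 2, c_k = 0 for k >= 1.
Equations for k = 0 and k = 1 (AR order 1):
  gamma(0) = phi_1 gamma(1) + c_0
  gamma(1) = phi_1 gamma(0) + c_1
Substituting the second into the first: gamma(0) (1 - phi_1^2) = c_0 + phi_1 c_1, so
  gamma(0) = c_0 / (1 - phi_1^2) = 2 / (1 - (-0.72)^2) = 2 / 0.4816 = 4.152824.
  gamma(1) = phi_1 gamma(0) = (-0.72)(4.152824) = -2.990033.
Therefore gamma(1) = -2.9900 (to 4 decimal places).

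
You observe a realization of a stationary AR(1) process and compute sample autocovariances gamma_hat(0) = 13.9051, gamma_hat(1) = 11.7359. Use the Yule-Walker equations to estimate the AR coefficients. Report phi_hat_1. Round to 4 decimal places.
\hat\phi_{1} = 0.8440

The Yule-Walker equations for an AR(p) process read, in matrix form,
  Gamma_p phi = r_p,   with   (Gamma_p)_{ij} = gamma(|i - j|),
                       (r_p)_i = gamma(i),   i,j = 1..p.
Substitute the sample gammas (Toeplitz matrix and right-hand side of size 1):
  Gamma_p = [[13.9051]]
  r_p     = [11.7359]
With p = 1 this is the single equation gamma(0) phi_1 = gamma(1):
  phi_hat_1 = gamma(1) / gamma(0) = 11.7359 / 13.9051 = 0.8440.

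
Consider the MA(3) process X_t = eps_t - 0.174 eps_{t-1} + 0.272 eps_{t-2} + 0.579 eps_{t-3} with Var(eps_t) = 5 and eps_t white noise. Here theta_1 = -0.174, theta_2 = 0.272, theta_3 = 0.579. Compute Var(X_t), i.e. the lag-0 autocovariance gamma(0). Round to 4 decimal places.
\gamma(0) = 7.1975

For an MA(q) process X_t = eps_t + sum_i theta_i eps_{t-i} with
Var(eps_t) = sigma^2, the variance is
  gamma(0) = sigma^2 * (1 + sum_i theta_i^2).
  sum_i theta_i^2 = (-0.174)^2 + (0.272)^2 + (0.579)^2 = 0.030276 + 0.073984 + 0.335241 = 0.439501.
  gamma(0) = 5 * (1 + 0.439501) = 5 * 1.439501 = 7.197505, which rounds to 7.1975.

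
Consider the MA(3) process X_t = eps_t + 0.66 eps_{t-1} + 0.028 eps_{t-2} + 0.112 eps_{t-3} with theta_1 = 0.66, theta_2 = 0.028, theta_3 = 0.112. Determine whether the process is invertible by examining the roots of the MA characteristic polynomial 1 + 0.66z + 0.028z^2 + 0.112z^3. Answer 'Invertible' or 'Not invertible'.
\text{Invertible}

The MA(q) characteristic polynomial is P(z) = 1 + 0.66z + 0.028z^2 + 0.112z^3.
Invertibility requires all roots to lie outside the unit circle, i.e. |z| > 1 for every root.
Degree 3: look for a simple real root z0 first, then factor out (1 - z/z0) and solve the remaining quadratic.
Testing z0 = -1.25: P(-1.25) = 1 + (0.66)(-1.25) + (0.028)(-1.25)^2 + (0.112)(-1.25)^3
  = 1 + (-0.825) + (0.04375) + (-0.21875) = 0.  So z_0 = -1.25 is a root, |z_0| = 1.25.
Divide out the factor (1 + 0.8 z) = (1 - z/z0) (since 1/z0 = -0.8):
  P(z) = (1 + 0.8 z)(1 + (-0.14) z + (0.14) z^2)
  [check: z-coef -0.14 - (-0.8) = 0.66; z^2-coef 0.14 - (-0.8)(-0.14) = 0.028; z^3-coef -(-0.8)(0.14) = 0.112.]
Remaining roots from the quadratic factor 1 + (-0.14) z + (0.14) z^2:
  Set 1 + (-0.14) z + (0.14) z^2 = 0, i.e. a z^2 + b z + c = 0 with a = 0.14, b = -0.14, c = 1.
  Discriminant D = b^2 - 4ac = (-0.14)^2 - 4*(0.14)*1 = 0.0196 - (0.56) = -0.5404.
  D < 0, so the roots are the complex-conjugate pair z = (-b +/- i sqrt(-D)) / (2a) = 0.5 +/- 2.6254i.
  For a conjugate pair |z|^2 = z * conj(z) = (product of roots) = c/a = 1/(0.14) = 7.142857, so |z| = sqrt(7.142857) = 2.6726 for both roots.
Moduli of all roots: 1.2500, 2.6726, 2.6726.
All moduli strictly greater than 1? Yes.
Verdict: Invertible.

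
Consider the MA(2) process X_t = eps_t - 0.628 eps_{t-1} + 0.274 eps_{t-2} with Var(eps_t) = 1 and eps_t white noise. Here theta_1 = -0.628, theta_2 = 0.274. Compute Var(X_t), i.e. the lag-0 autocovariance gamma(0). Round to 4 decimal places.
\gamma(0) = 1.4695

For an MA(q) process X_t = eps_t + sum_i theta_i eps_{t-i} with
Var(eps_t) = sigma^2, the variance is
  gamma(0) = sigma^2 * (1 + sum_i theta_i^2).
  sum_i theta_i^2 = (-0.628)^2 + (0.274)^2 = 0.394384 + 0.075076 = 0.46946.
  gamma(0) = 1 * (1 + 0.46946) = 1 * 1.46946 = 1.46946, which rounds to 1.4695.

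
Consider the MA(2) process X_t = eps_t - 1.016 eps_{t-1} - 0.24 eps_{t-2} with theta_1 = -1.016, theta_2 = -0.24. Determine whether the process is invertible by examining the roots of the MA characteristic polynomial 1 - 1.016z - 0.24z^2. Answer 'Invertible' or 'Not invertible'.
\text{Not invertible}

The MA(q) characteristic polynomial is P(z) = 1 - 1.016z - 0.24z^2.
Invertibility requires all roots to lie outside the unit circle, i.e. |z| > 1 for every root.
Set 1 + (-1.016) z + (-0.24) z^2 = 0, i.e. a z^2 + b z + c = 0 with a = -0.24, b = -1.016, c = 1.
Discriminant D = b^2 - 4ac = (-1.016)^2 - 4*(-0.24)*1 = 1.032256 - (-0.96) = 1.992256.
D >= 0, so the roots are real: z = (-b +/- sqrt(D)) / (2a) = (1.016 +/- 1.411473) / (-0.48).
  z_1 = (1.016 + 1.411473) / (-0.48) = -5.0572,   |z_1| = 5.0572.
  z_2 = (1.016 - 1.411473) / (-0.48) = 0.8239,   |z_2| = 0.8239.
Moduli of all roots: 5.0572, 0.8239.
All moduli strictly greater than 1? No.
Verdict: Not invertible.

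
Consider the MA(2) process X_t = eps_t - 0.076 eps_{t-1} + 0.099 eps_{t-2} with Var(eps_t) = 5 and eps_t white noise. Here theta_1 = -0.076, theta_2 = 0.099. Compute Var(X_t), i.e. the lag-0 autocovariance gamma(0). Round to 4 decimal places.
\gamma(0) = 5.0779

For an MA(q) process X_t = eps_t + sum_i theta_i eps_{t-i} with
Var(eps_t) = sigma^2, the variance is
  gamma(0) = sigma^2 * (1 + sum_i theta_i^2).
  sum_i theta_i^2 = (-0.076)^2 + (0.099)^2 = 0.005776 + 0.009801 = 0.015577.
  gamma(0) = 5 * (1 + 0.015577) = 5 * 1.015577 = 5.077885, which rounds to 5.0779.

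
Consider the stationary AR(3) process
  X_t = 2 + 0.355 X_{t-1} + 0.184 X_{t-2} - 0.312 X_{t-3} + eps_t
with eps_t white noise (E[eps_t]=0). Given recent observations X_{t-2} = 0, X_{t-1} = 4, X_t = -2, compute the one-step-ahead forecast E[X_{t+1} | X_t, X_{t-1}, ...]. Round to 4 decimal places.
E[X_{t+1} \mid \mathcal F_t] = 2.0260

For an AR(p) model X_t = c + sum_i phi_i X_{t-i} + eps_t, the
one-step-ahead conditional mean is
  E[X_{t+1} | X_t, ...] = c + sum_i phi_i X_{t+1-i}.
Substitute known values:
  E[X_{t+1} | ...] = 2 + (0.355) * (-2) + (0.184) * (4) + (-0.312) * (0)
                   = 2.0260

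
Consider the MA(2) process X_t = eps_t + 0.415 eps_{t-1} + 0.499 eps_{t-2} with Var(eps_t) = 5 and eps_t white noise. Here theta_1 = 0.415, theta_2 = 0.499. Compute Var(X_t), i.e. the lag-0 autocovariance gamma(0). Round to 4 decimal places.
\gamma(0) = 7.1061

For an MA(q) process X_t = eps_t + sum_i theta_i eps_{t-i} with
Var(eps_t) = sigma^2, the variance is
  gamma(0) = sigma^2 * (1 + sum_i theta_i^2).
  sum_i theta_i^2 = (0.415)^2 + (0.499)^2 = 0.172225 + 0.249001 = 0.421226.
  gamma(0) = 5 * (1 + 0.421226) = 5 * 1.421226 = 7.10613, which rounds to 7.1061.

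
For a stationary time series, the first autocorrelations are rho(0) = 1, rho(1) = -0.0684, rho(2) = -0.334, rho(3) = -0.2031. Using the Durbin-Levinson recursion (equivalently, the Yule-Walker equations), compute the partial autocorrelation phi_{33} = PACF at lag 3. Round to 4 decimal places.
\phi_{33} = -0.2920

The PACF at lag k is phi_{kk}, the last component of the solution
to the Yule-Walker system G_k phi = r_k where
  (G_k)_{ij} = rho(|i - j|), (r_k)_i = rho(i), i,j = 1..k.
Equivalently, Durbin-Levinson gives phi_{kk} iteratively:
  phi_{11} = rho(1)
  phi_{kk} = [rho(k) - sum_{j=1..k-1} phi_{k-1,j} rho(k-j)]
            / [1 - sum_{j=1..k-1} phi_{k-1,j} rho(j)],
  phi_{k,j} = phi_{k-1,j} - phi_{kk} phi_{k-1,k-j},  j = 1..k-1.
Step k = 1:
  phi_11 = rho(1) = -0.0684.
Step k = 2:
  phi_22 = [rho(2) - phi_11 rho(1)] / [1 - phi_11 rho(1)] = [-0.334 - (-0.0684)(-0.0684)] / [1 - (-0.0684)(-0.0684)]
         = -0.33867856 / 0.99532144 = -0.340271.
  Update: phi_21 = phi_11 - phi_22 phi_11 = -0.0684 - (-0.340271)(-0.0684) = -0.091675.
Step k = 3:
  phi_33 = [rho(3) - phi_21 rho(2) - phi_22 rho(1)] / [1 - phi_21 rho(1) - phi_22 rho(2)]
    numerator   = -0.2031 - (-0.091675)(-0.334) - (-0.340271)(-0.0684) = -0.25699379
    denominator = 1 - (-0.091675)(-0.0684) - (-0.340271)(-0.334) = 0.8800791
  phi_33 = -0.25699379 / 0.8800791 = -0.292.
Therefore phi_{33} = -0.2920.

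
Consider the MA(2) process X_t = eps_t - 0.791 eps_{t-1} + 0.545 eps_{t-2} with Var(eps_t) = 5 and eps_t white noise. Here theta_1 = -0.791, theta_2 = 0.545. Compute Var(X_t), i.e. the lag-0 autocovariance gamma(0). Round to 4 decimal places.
\gamma(0) = 9.6135

For an MA(q) process X_t = eps_t + sum_i theta_i eps_{t-i} with
Var(eps_t) = sigma^2, the variance is
  gamma(0) = sigma^2 * (1 + sum_i theta_i^2).
  sum_i theta_i^2 = (-0.791)^2 + (0.545)^2 = 0.625681 + 0.297025 = 0.922706.
  gamma(0) = 5 * (1 + 0.922706) = 5 * 1.922706 = 9.61353, which rounds to 9.6135.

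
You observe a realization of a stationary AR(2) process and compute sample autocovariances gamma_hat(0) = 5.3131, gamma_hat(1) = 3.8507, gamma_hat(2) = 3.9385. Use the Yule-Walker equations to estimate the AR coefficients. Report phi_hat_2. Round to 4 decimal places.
\hat\phi_{2} = 0.4550

The Yule-Walker equations for an AR(p) process read, in matrix form,
  Gamma_p phi = r_p,   with   (Gamma_p)_{ij} = gamma(|i - j|),
                       (r_p)_i = gamma(i),   i,j = 1..p.
Substitute the sample gammas (Toeplitz matrix and right-hand side of size 2):
  Gamma_p = [[5.3131, 3.8507], [3.8507, 5.3131]]
  r_p     = [3.8507, 3.9385]
Written out:
  5.3131 phi_1 + 3.8507 phi_2 = 3.8507
  3.8507 phi_1 + 5.3131 phi_2 = 3.9385
Solve by Cramer's rule:
  det = gamma(0)^2 - gamma(1)^2 = (5.3131)^2 - (3.8507)^2 = 28.22903161 - 14.82789049 = 13.40114112
  phi_hat_1 = [gamma(1) gamma(0) - gamma(1) gamma(2)] / det = [(3.8507)(5.3131) - (3.8507)(3.9385)] / 13.40114112 = 5.29317222 / 13.40114112 = 0.395
  phi_hat_2 = [gamma(0) gamma(2) - gamma(1)^2] / det = [(5.3131)(3.9385) - (3.8507)^2] / 13.40114112 = 6.09775386 / 13.40114112 = 0.455
So phi_hat = [0.3950, 0.4550].
Therefore phi_hat_2 = 0.4550.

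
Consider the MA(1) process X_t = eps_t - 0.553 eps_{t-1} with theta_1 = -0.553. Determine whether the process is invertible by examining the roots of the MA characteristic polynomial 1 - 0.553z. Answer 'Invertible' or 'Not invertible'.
\text{Invertible}

The MA(q) characteristic polynomial is P(z) = 1 - 0.553z.
Invertibility requires all roots to lie outside the unit circle, i.e. |z| > 1 for every root.
This is linear in z: 1 + (-0.553) z = 0  =>  z = -1/(-0.553) = 1.808318,  |z| = 1.808318.
Moduli of all roots: 1.8083.
All moduli strictly greater than 1? Yes.
Verdict: Invertible.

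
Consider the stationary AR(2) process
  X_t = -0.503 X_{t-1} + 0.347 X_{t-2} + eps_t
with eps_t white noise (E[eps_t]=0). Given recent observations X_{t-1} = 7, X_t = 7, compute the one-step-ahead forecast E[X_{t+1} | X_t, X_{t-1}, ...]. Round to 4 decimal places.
E[X_{t+1} \mid \mathcal F_t] = -1.0920

For an AR(p) model X_t = c + sum_i phi_i X_{t-i} + eps_t, the
one-step-ahead conditional mean is
  E[X_{t+1} | X_t, ...] = c + sum_i phi_i X_{t+1-i}.
Substitute known values:
  E[X_{t+1} | ...] = (-0.503) * (7) + (0.347) * (7)
                   = -1.0920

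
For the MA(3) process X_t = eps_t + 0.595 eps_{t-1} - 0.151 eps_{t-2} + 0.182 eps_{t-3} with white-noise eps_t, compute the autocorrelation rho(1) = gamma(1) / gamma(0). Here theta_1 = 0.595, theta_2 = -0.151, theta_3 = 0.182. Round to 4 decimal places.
\rho(1) = 0.3388

For an MA(q) process with theta_0 = 1, the autocovariance is
  gamma(k) = sigma^2 * sum_{i=0..q-k} theta_i * theta_{i+k},
and rho(k) = gamma(k) / gamma(0). Sigma^2 cancels.
  numerator   = (1)*(0.595) + (0.595)*(-0.151) + (-0.151)*(0.182) = 0.477673.
  denominator = (1)^2 + (0.595)^2 + (-0.151)^2 + (0.182)^2 = 1.40995.
  rho(1) = 0.477673 / 1.40995 = 0.3388.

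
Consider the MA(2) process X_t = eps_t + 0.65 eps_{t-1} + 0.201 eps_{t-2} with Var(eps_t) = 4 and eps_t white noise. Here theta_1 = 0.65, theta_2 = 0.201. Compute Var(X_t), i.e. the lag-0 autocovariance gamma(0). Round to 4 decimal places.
\gamma(0) = 5.8516

For an MA(q) process X_t = eps_t + sum_i theta_i eps_{t-i} with
Var(eps_t) = sigma^2, the variance is
  gamma(0) = sigma^2 * (1 + sum_i theta_i^2).
  sum_i theta_i^2 = (0.65)^2 + (0.201)^2 = 0.4225 + 0.040401 = 0.462901.
  gamma(0) = 4 * (1 + 0.462901) = 4 * 1.462901 = 5.851604, which rounds to 5.8516.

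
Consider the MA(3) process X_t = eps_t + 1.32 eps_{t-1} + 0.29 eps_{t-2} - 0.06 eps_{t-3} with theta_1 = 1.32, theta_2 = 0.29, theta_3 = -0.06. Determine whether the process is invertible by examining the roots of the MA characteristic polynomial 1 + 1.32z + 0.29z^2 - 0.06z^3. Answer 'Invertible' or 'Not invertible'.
\text{Invertible}

The MA(q) characteristic polynomial is P(z) = 1 + 1.32z + 0.29z^2 - 0.06z^3.
Invertibility requires all roots to lie outside the unit circle, i.e. |z| > 1 for every root.
Degree 3: look for a simple real root z0 first, then factor out (1 - z/z0) and solve the remaining quadratic.
Testing z0 = -2: P(-2) = 1 + (1.32)(-2) + (0.29)(-2)^2 + (-0.06)(-2)^3
  = 1 + (-2.64) + (1.16) + (0.48) = 0.  So z_0 = -2 is a root, |z_0| = 2.
Divide out the factor (1 + 0.5 z) = (1 - z/z0) (since 1/z0 = -0.5):
  P(z) = (1 + 0.5 z)(1 + (0.82) z + (-0.12) z^2)
  [check: z-coef 0.82 - (-0.5) = 1.32; z^2-coef -0.12 - (-0.5)(0.82) = 0.29; z^3-coef -(-0.5)(-0.12) = -0.06.]
Remaining roots from the quadratic factor 1 + (0.82) z + (-0.12) z^2:
  Set 1 + (0.82) z + (-0.12) z^2 = 0, i.e. a z^2 + b z + c = 0 with a = -0.12, b = 0.82, c = 1.
  Discriminant D = b^2 - 4ac = (0.82)^2 - 4*(-0.12)*1 = 0.6724 - (-0.48) = 1.1524.
  D >= 0, so the roots are real: z = (-b +/- sqrt(D)) / (2a) = (-0.82 +/- 1.073499) / (-0.24).
    z_1 = (-0.82 + 1.073499) / (-0.24) = -1.0562,   |z_1| = 1.0562.
    z_2 = (-0.82 - 1.073499) / (-0.24) = 7.8896,   |z_2| = 7.8896.
Moduli of all roots: 2.0000, 1.0562, 7.8896.
All moduli strictly greater than 1? Yes.
Verdict: Invertible.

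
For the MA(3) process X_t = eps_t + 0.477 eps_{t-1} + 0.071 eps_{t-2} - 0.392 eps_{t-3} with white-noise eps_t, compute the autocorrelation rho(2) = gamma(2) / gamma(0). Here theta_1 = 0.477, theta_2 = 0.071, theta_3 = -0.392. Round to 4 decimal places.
\rho(2) = -0.0837

For an MA(q) process with theta_0 = 1, the autocovariance is
  gamma(k) = sigma^2 * sum_{i=0..q-k} theta_i * theta_{i+k},
and rho(k) = gamma(k) / gamma(0). Sigma^2 cancels.
  numerator   = (1)*(0.071) + (0.477)*(-0.392) = -0.115984.
  denominator = (1)^2 + (0.477)^2 + (0.071)^2 + (-0.392)^2 = 1.386234.
  rho(2) = -0.115984 / 1.386234 = -0.0837.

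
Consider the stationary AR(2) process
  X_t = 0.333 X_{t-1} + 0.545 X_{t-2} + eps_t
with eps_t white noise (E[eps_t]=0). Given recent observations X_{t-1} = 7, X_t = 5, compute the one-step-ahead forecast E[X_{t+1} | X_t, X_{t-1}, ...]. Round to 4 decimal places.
E[X_{t+1} \mid \mathcal F_t] = 5.4800

For an AR(p) model X_t = c + sum_i phi_i X_{t-i} + eps_t, the
one-step-ahead conditional mean is
  E[X_{t+1} | X_t, ...] = c + sum_i phi_i X_{t+1-i}.
Substitute known values:
  E[X_{t+1} | ...] = (0.333) * (5) + (0.545) * (7)
                   = 5.4800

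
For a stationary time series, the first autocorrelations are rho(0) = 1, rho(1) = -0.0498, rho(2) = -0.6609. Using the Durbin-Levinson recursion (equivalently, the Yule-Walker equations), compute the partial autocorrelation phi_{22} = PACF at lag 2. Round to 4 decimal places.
\phi_{22} = -0.6650

The PACF at lag k is phi_{kk}, the last component of the solution
to the Yule-Walker system G_k phi = r_k where
  (G_k)_{ij} = rho(|i - j|), (r_k)_i = rho(i), i,j = 1..k.
Equivalently, Durbin-Levinson gives phi_{kk} iteratively:
  phi_{11} = rho(1)
  phi_{kk} = [rho(k) - sum_{j=1..k-1} phi_{k-1,j} rho(k-j)]
            / [1 - sum_{j=1..k-1} phi_{k-1,j} rho(j)],
  phi_{k,j} = phi_{k-1,j} - phi_{kk} phi_{k-1,k-j},  j = 1..k-1.
Step k = 1:
  phi_11 = rho(1) = -0.0498.
Step k = 2:
  phi_22 = [rho(2) - phi_11 rho(1)] / [1 - phi_11 rho(1)] = [-0.6609 - (-0.0498)(-0.0498)] / [1 - (-0.0498)(-0.0498)]
         = -0.66338004 / 0.99751996 = -0.665.
Therefore phi_{22} = -0.6650.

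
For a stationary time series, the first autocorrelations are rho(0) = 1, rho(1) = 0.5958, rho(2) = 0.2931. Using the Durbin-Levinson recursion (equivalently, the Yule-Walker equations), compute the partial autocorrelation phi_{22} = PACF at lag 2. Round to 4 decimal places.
\phi_{22} = -0.0959

The PACF at lag k is phi_{kk}, the last component of the solution
to the Yule-Walker system G_k phi = r_k where
  (G_k)_{ij} = rho(|i - j|), (r_k)_i = rho(i), i,j = 1..k.
Equivalently, Durbin-Levinson gives phi_{kk} iteratively:
  phi_{11} = rho(1)
  phi_{kk} = [rho(k) - sum_{j=1..k-1} phi_{k-1,j} rho(k-j)]
            / [1 - sum_{j=1..k-1} phi_{k-1,j} rho(j)],
  phi_{k,j} = phi_{k-1,j} - phi_{kk} phi_{k-1,k-j},  j = 1..k-1.
Step k = 1:
  phi_11 = rho(1) = 0.5958.
Step k = 2:
  phi_22 = [rho(2) - phi_11 rho(1)] / [1 - phi_11 rho(1)] = [0.2931 - (0.5958)(0.5958)] / [1 - (0.5958)(0.5958)]
         = -0.06187764 / 0.64502236 = -0.0959.
Therefore phi_{22} = -0.0959.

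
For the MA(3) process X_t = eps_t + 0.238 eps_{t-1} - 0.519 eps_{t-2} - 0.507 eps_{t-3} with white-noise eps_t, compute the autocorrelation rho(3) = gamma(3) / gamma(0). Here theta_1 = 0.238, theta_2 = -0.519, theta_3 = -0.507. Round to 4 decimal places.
\rho(3) = -0.3203

For an MA(q) process with theta_0 = 1, the autocovariance is
  gamma(k) = sigma^2 * sum_{i=0..q-k} theta_i * theta_{i+k},
and rho(k) = gamma(k) / gamma(0). Sigma^2 cancels.
  numerator   = (1)*(-0.507) = -0.507.
  denominator = (1)^2 + (0.238)^2 + (-0.519)^2 + (-0.507)^2 = 1.583054.
  rho(3) = -0.507 / 1.583054 = -0.3203.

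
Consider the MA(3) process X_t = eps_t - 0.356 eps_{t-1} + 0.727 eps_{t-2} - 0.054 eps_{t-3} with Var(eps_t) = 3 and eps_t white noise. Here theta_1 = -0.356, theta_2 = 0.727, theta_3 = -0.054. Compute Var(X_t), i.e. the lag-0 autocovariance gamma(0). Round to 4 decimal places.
\gamma(0) = 4.9745

For an MA(q) process X_t = eps_t + sum_i theta_i eps_{t-i} with
Var(eps_t) = sigma^2, the variance is
  gamma(0) = sigma^2 * (1 + sum_i theta_i^2).
  sum_i theta_i^2 = (-0.356)^2 + (0.727)^2 + (-0.054)^2 = 0.126736 + 0.528529 + 0.002916 = 0.658181.
  gamma(0) = 3 * (1 + 0.658181) = 3 * 1.658181 = 4.974543, which rounds to 4.9745.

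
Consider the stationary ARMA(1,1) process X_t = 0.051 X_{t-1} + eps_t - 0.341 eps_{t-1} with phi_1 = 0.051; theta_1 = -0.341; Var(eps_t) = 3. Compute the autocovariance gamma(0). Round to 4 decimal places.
\gamma(0) = 3.2530

Multiply the model equation by X_{t-k} and take expectations. With theta_0 = psi_0 = 1 and psi_j the MA(infinity) weights, this gives
  gamma(k) - sum_i phi_i gamma(k-i) = c_k,
  c_k = sigma^2 * sum_{j=k..q} theta_j psi_{j-k}   (c_k = 0 for k > q),
using gamma(-m) = gamma(m).
psi-weights needed (psi_j = theta_j + sum_i phi_i psi_{j-i}):
  psi_1 = theta_1 + phi_1 = -0.341 + (0.051) = -0.29
Right-hand sides:
  c_0 = sigma^2 (1 + theta_1 psi_1) = 3 * (1 + (-0.341)(-0.29)) = 3 * 1.09889 = 3.29667
  c_1 = sigma^2 theta_1 = 3 * (-0.341) = -1.023
  c_2 = 0
Equations for k = 0 and k = 1 (AR order 1):
  gamma(0) = phi_1 gamma(1) + c_0
  gamma(1) = phi_1 gamma(0) + c_1
Substituting the second into the first: gamma(0) (1 - phi_1^2) = c_0 + phi_1 c_1, so
  gamma(0) = (c_0 + phi_1 c_1) / (1 - phi_1^2) = (3.29667 + (0.051)(-1.023)) / (1 - (0.051)^2) = 3.244497 / 0.997399 = 3.252958.
Therefore gamma(0) = 3.2530 (to 4 decimal places).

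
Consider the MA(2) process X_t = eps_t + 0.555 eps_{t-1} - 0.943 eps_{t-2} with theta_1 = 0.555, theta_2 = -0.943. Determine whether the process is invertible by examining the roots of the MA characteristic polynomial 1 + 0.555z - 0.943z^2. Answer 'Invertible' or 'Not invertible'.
\text{Not invertible}

The MA(q) characteristic polynomial is P(z) = 1 + 0.555z - 0.943z^2.
Invertibility requires all roots to lie outside the unit circle, i.e. |z| > 1 for every root.
Set 1 + (0.555) z + (-0.943) z^2 = 0, i.e. a z^2 + b z + c = 0 with a = -0.943, b = 0.555, c = 1.
Discriminant D = b^2 - 4ac = (0.555)^2 - 4*(-0.943)*1 = 0.308025 - (-3.772) = 4.080025.
D >= 0, so the roots are real: z = (-b +/- sqrt(D)) / (2a) = (-0.555 +/- 2.019907) / (-1.886).
  z_1 = (-0.555 + 2.019907) / (-1.886) = -0.7767,   |z_1| = 0.7767.
  z_2 = (-0.555 - 2.019907) / (-1.886) = 1.3653,   |z_2| = 1.3653.
Moduli of all roots: 0.7767, 1.3653.
All moduli strictly greater than 1? No.
Verdict: Not invertible.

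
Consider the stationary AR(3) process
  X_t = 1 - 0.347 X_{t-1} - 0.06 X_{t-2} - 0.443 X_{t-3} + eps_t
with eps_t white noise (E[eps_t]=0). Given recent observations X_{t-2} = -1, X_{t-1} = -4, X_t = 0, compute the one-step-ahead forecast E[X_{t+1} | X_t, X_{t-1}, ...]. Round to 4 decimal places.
E[X_{t+1} \mid \mathcal F_t] = 1.6830

For an AR(p) model X_t = c + sum_i phi_i X_{t-i} + eps_t, the
one-step-ahead conditional mean is
  E[X_{t+1} | X_t, ...] = c + sum_i phi_i X_{t+1-i}.
Substitute known values:
  E[X_{t+1} | ...] = 1 + (-0.347) * (0) + (-0.06) * (-4) + (-0.443) * (-1)
                   = 1.6830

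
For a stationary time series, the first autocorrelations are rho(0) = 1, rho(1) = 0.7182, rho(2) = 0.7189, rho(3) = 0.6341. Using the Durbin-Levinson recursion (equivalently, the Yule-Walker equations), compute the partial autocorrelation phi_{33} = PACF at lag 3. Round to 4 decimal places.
\phi_{33} = 0.0830

The PACF at lag k is phi_{kk}, the last component of the solution
to the Yule-Walker system G_k phi = r_k where
  (G_k)_{ij} = rho(|i - j|), (r_k)_i = rho(i), i,j = 1..k.
Equivalently, Durbin-Levinson gives phi_{kk} iteratively:
  phi_{11} = rho(1)
  phi_{kk} = [rho(k) - sum_{j=1..k-1} phi_{k-1,j} rho(k-j)]
            / [1 - sum_{j=1..k-1} phi_{k-1,j} rho(j)],
  phi_{k,j} = phi_{k-1,j} - phi_{kk} phi_{k-1,k-j},  j = 1..k-1.
Step k = 1:
  phi_11 = rho(1) = 0.7182.
Step k = 2:
  phi_22 = [rho(2) - phi_11 rho(1)] / [1 - phi_11 rho(1)] = [0.7189 - (0.7182)(0.7182)] / [1 - (0.7182)(0.7182)]
         = 0.20308876 / 0.48418876 = 0.419441.
  Update: phi_21 = phi_11 - phi_22 phi_11 = 0.7182 - (0.419441)(0.7182) = 0.416957.
Step k = 3:
  phi_33 = [rho(3) - phi_21 rho(2) - phi_22 rho(1)] / [1 - phi_21 rho(1) - phi_22 rho(2)]
    numerator   = 0.6341 - (0.416957)(0.7189) - (0.419441)(0.7182) = 0.03310669
    denominator = 1 - (0.416957)(0.7182) - (0.419441)(0.7189) = 0.39900495
  phi_33 = 0.03310669 / 0.39900495 = 0.083.
Therefore phi_{33} = 0.0830.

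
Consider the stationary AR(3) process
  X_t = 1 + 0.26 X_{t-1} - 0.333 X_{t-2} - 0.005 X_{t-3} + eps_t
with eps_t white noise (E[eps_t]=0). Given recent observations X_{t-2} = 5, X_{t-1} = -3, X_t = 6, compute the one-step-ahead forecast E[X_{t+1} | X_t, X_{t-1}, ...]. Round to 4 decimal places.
E[X_{t+1} \mid \mathcal F_t] = 3.5340

For an AR(p) model X_t = c + sum_i phi_i X_{t-i} + eps_t, the
one-step-ahead conditional mean is
  E[X_{t+1} | X_t, ...] = c + sum_i phi_i X_{t+1-i}.
Substitute known values:
  E[X_{t+1} | ...] = 1 + (0.26) * (6) + (-0.333) * (-3) + (-0.005) * (5)
                   = 3.5340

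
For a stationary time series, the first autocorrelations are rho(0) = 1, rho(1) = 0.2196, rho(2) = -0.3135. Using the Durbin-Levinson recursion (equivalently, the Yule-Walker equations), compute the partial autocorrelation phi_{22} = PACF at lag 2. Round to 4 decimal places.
\phi_{22} = -0.3801

The PACF at lag k is phi_{kk}, the last component of the solution
to the Yule-Walker system G_k phi = r_k where
  (G_k)_{ij} = rho(|i - j|), (r_k)_i = rho(i), i,j = 1..k.
Equivalently, Durbin-Levinson gives phi_{kk} iteratively:
  phi_{11} = rho(1)
  phi_{kk} = [rho(k) - sum_{j=1..k-1} phi_{k-1,j} rho(k-j)]
            / [1 - sum_{j=1..k-1} phi_{k-1,j} rho(j)],
  phi_{k,j} = phi_{k-1,j} - phi_{kk} phi_{k-1,k-j},  j = 1..k-1.
Step k = 1:
  phi_11 = rho(1) = 0.2196.
Step k = 2:
  phi_22 = [rho(2) - phi_11 rho(1)] / [1 - phi_11 rho(1)] = [-0.3135 - (0.2196)(0.2196)] / [1 - (0.2196)(0.2196)]
         = -0.36172416 / 0.95177584 = -0.3801.
Therefore phi_{22} = -0.3801.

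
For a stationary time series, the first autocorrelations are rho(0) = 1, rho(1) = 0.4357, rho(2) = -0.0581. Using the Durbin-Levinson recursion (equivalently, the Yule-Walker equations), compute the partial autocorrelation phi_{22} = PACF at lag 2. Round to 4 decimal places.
\phi_{22} = -0.3060

The PACF at lag k is phi_{kk}, the last component of the solution
to the Yule-Walker system G_k phi = r_k where
  (G_k)_{ij} = rho(|i - j|), (r_k)_i = rho(i), i,j = 1..k.
Equivalently, Durbin-Levinson gives phi_{kk} iteratively:
  phi_{11} = rho(1)
  phi_{kk} = [rho(k) - sum_{j=1..k-1} phi_{k-1,j} rho(k-j)]
            / [1 - sum_{j=1..k-1} phi_{k-1,j} rho(j)],
  phi_{k,j} = phi_{k-1,j} - phi_{kk} phi_{k-1,k-j},  j = 1..k-1.
Step k = 1:
  phi_11 = rho(1) = 0.4357.
Step k = 2:
  phi_22 = [rho(2) - phi_11 rho(1)] / [1 - phi_11 rho(1)] = [-0.0581 - (0.4357)(0.4357)] / [1 - (0.4357)(0.4357)]
         = -0.24793449 / 0.81016551 = -0.306.
Therefore phi_{22} = -0.3060.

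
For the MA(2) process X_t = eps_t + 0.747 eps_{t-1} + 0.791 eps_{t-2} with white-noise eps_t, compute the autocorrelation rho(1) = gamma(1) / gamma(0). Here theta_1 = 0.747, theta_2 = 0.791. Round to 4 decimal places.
\rho(1) = 0.6127

For an MA(q) process with theta_0 = 1, the autocovariance is
  gamma(k) = sigma^2 * sum_{i=0..q-k} theta_i * theta_{i+k},
and rho(k) = gamma(k) / gamma(0). Sigma^2 cancels.
  numerator   = (1)*(0.747) + (0.747)*(0.791) = 1.337877.
  denominator = (1)^2 + (0.747)^2 + (0.791)^2 = 2.18369.
  rho(1) = 1.337877 / 2.18369 = 0.6127.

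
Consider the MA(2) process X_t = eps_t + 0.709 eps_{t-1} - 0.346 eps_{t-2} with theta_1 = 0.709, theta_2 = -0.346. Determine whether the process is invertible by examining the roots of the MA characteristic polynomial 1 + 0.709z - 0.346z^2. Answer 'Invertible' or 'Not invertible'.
\text{Not invertible}

The MA(q) characteristic polynomial is P(z) = 1 + 0.709z - 0.346z^2.
Invertibility requires all roots to lie outside the unit circle, i.e. |z| > 1 for every root.
Set 1 + (0.709) z + (-0.346) z^2 = 0, i.e. a z^2 + b z + c = 0 with a = -0.346, b = 0.709, c = 1.
Discriminant D = b^2 - 4ac = (0.709)^2 - 4*(-0.346)*1 = 0.502681 - (-1.384) = 1.886681.
D >= 0, so the roots are real: z = (-b +/- sqrt(D)) / (2a) = (-0.709 +/- 1.373565) / (-0.692).
  z_1 = (-0.709 + 1.373565) / (-0.692) = -0.9604,   |z_1| = 0.9604.
  z_2 = (-0.709 - 1.373565) / (-0.692) = 3.0095,   |z_2| = 3.0095.
Moduli of all roots: 0.9604, 3.0095.
All moduli strictly greater than 1? No.
Verdict: Not invertible.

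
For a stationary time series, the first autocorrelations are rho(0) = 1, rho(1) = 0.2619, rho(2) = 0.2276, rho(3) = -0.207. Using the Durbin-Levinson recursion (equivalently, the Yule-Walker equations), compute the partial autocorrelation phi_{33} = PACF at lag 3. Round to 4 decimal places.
\phi_{33} = -0.3330

The PACF at lag k is phi_{kk}, the last component of the solution
to the Yule-Walker system G_k phi = r_k where
  (G_k)_{ij} = rho(|i - j|), (r_k)_i = rho(i), i,j = 1..k.
Equivalently, Durbin-Levinson gives phi_{kk} iteratively:
  phi_{11} = rho(1)
  phi_{kk} = [rho(k) - sum_{j=1..k-1} phi_{k-1,j} rho(k-j)]
            / [1 - sum_{j=1..k-1} phi_{k-1,j} rho(j)],
  phi_{k,j} = phi_{k-1,j} - phi_{kk} phi_{k-1,k-j},  j = 1..k-1.
Step k = 1:
  phi_11 = rho(1) = 0.2619.
Step k = 2:
  phi_22 = [rho(2) - phi_11 rho(1)] / [1 - phi_11 rho(1)] = [0.2276 - (0.2619)(0.2619)] / [1 - (0.2619)(0.2619)]
         = 0.15900839 / 0.93140839 = 0.170718.
  Update: phi_21 = phi_11 - phi_22 phi_11 = 0.2619 - (0.170718)(0.2619) = 0.217189.
Step k = 3:
  phi_33 = [rho(3) - phi_21 rho(2) - phi_22 rho(1)] / [1 - phi_21 rho(1) - phi_22 rho(2)]
    numerator   = -0.207 - (0.217189)(0.2276) - (0.170718)(0.2619) = -0.3011433
    denominator = 1 - (0.217189)(0.2619) - (0.170718)(0.2276) = 0.90426276
  phi_33 = -0.3011433 / 0.90426276 = -0.333.
Therefore phi_{33} = -0.3330.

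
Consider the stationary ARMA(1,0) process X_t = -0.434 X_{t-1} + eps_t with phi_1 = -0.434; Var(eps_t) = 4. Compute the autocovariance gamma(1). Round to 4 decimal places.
\gamma(1) = -2.1389

Multiply the model equation by X_{t-k} and take expectations. With theta_0 = psi_0 = 1 and psi_j the MA(infinity) weights, this gives
  gamma(k) - sum_i phi_i gamma(k-i) = c_k,
  c_k = sigma^2 * sum_{j=k..q} theta_j psi_{j-k}   (c_k = 0 for k > q),
using gamma(-m) = gamma(m).
Pure AR (q = 0): c_0 = sigma^2 = 4, c_k = 0 for k >= 1.
Equations for k = 0 and k = 1 (AR order 1):
  gamma(0) = phi_1 gamma(1) + c_0
  gamma(1) = phi_1 gamma(0) + c_1
Substituting the second into the first: gamma(0) (1 - phi_1^2) = c_0 + phi_1 c_1, so
  gamma(0) = c_0 / (1 - phi_1^2) = 4 / (1 - (-0.434)^2) = 4 / 0.811644 = 4.928269.
  gamma(1) = phi_1 gamma(0) = (-0.434)(4.928269) = -2.138869.
Therefore gamma(1) = -2.1389 (to 4 decimal places).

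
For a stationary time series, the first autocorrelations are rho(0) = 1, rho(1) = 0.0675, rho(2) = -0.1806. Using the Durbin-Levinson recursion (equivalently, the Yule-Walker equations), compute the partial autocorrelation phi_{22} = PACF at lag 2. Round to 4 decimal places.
\phi_{22} = -0.1860

The PACF at lag k is phi_{kk}, the last component of the solution
to the Yule-Walker system G_k phi = r_k where
  (G_k)_{ij} = rho(|i - j|), (r_k)_i = rho(i), i,j = 1..k.
Equivalently, Durbin-Levinson gives phi_{kk} iteratively:
  phi_{11} = rho(1)
  phi_{kk} = [rho(k) - sum_{j=1..k-1} phi_{k-1,j} rho(k-j)]
            / [1 - sum_{j=1..k-1} phi_{k-1,j} rho(j)],
  phi_{k,j} = phi_{k-1,j} - phi_{kk} phi_{k-1,k-j},  j = 1..k-1.
Step k = 1:
  phi_11 = rho(1) = 0.0675.
Step k = 2:
  phi_22 = [rho(2) - phi_11 rho(1)] / [1 - phi_11 rho(1)] = [-0.1806 - (0.0675)(0.0675)] / [1 - (0.0675)(0.0675)]
         = -0.18515625 / 0.99544375 = -0.186.
Therefore phi_{22} = -0.1860.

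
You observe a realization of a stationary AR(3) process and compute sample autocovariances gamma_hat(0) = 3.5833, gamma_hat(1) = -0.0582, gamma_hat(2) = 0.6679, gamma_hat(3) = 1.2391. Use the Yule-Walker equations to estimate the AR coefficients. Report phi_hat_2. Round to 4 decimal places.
\hat\phi_{2} = 0.1910

The Yule-Walker equations for an AR(p) process read, in matrix form,
  Gamma_p phi = r_p,   with   (Gamma_p)_{ij} = gamma(|i - j|),
                       (r_p)_i = gamma(i),   i,j = 1..p.
Substitute the sample gammas (Toeplitz matrix and right-hand side of size 3):
  Gamma_p = [[3.5833, -0.0582, 0.6679], [-0.0582, 3.5833, -0.0582], [0.6679, -0.0582, 3.5833]]
  r_p     = [-0.0582, 0.6679, 1.2391]
Written out (R1..R3):
  (R1) 3.5833 phi_1 - 0.0582 phi_2 + 0.6679 phi_3 = -0.0582
  (R2) -0.0582 phi_1 + 3.5833 phi_2 - 0.0582 phi_3 = 0.6679
  (R3) 0.6679 phi_1 - 0.0582 phi_2 + 3.5833 phi_3 = 1.2391
Gaussian elimination:
  R2 <- R2 - (-0.0582/3.5833) R1 = R2 - (-0.016242) R1:  3.582355 phi_2 - 0.047352 phi_3 = 0.666955
  R3 <- R3 - (0.6679/3.5833) R1 = R3 - (0.186392) R1:  -0.047352 phi_2 + 3.458808 phi_3 = 1.249948
  R3 <- R3 - (-0.047352/3.582355) R2 = R3 - (-0.013218) R2:  3.458183 phi_3 = 1.258764
Back-substitution:
  phi_hat_3 = 1.258764 / 3.458183 = 0.363996
  phi_hat_2 = (0.666955 - (-0.047352)(0.363996)) / 3.582355 = 0.190989
  phi_hat_1 = (-0.0582 - (-0.0582)(0.190989) - (0.6679)(0.363996)) / 3.5833 = -0.080986
So phi_hat = [-0.0810, 0.1910, 0.3640].
Therefore phi_hat_2 = 0.1910.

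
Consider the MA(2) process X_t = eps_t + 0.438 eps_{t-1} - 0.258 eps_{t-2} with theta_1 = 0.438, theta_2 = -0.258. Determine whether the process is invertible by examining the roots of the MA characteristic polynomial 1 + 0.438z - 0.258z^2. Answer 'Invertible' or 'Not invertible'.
\text{Invertible}

The MA(q) characteristic polynomial is P(z) = 1 + 0.438z - 0.258z^2.
Invertibility requires all roots to lie outside the unit circle, i.e. |z| > 1 for every root.
Set 1 + (0.438) z + (-0.258) z^2 = 0, i.e. a z^2 + b z + c = 0 with a = -0.258, b = 0.438, c = 1.
Discriminant D = b^2 - 4ac = (0.438)^2 - 4*(-0.258)*1 = 0.191844 - (-1.032) = 1.223844.
D >= 0, so the roots are real: z = (-b +/- sqrt(D)) / (2a) = (-0.438 +/- 1.106275) / (-0.516).
  z_1 = (-0.438 + 1.106275) / (-0.516) = -1.2951,   |z_1| = 1.2951.
  z_2 = (-0.438 - 1.106275) / (-0.516) = 2.9928,   |z_2| = 2.9928.
Moduli of all roots: 1.2951, 2.9928.
All moduli strictly greater than 1? Yes.
Verdict: Invertible.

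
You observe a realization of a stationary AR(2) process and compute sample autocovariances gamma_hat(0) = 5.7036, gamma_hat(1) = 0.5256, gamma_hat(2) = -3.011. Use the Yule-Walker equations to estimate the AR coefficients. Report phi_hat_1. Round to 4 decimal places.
\hat\phi_{1} = 0.1420

The Yule-Walker equations for an AR(p) process read, in matrix form,
  Gamma_p phi = r_p,   with   (Gamma_p)_{ij} = gamma(|i - j|),
                       (r_p)_i = gamma(i),   i,j = 1..p.
Substitute the sample gammas (Toeplitz matrix and right-hand side of size 2):
  Gamma_p = [[5.7036, 0.5256], [0.5256, 5.7036]]
  r_p     = [0.5256, -3.011]
Written out:
  5.7036 phi_1 + 0.5256 phi_2 = 0.5256
  0.5256 phi_1 + 5.7036 phi_2 = -3.011
Solve by Cramer's rule:
  det = gamma(0)^2 - gamma(1)^2 = (5.7036)^2 - (0.5256)^2 = 32.53105296 - 0.27625536 = 32.2547976
  phi_hat_1 = [gamma(1) gamma(0) - gamma(1) gamma(2)] / det = [(0.5256)(5.7036) - (0.5256)(-3.011)] / 32.2547976 = 4.58039376 / 32.2547976 = 0.142
  phi_hat_2 = [gamma(0) gamma(2) - gamma(1)^2] / det = [(5.7036)(-3.011) - (0.5256)^2] / 32.2547976 = -17.44979496 / 32.2547976 = -0.541
So phi_hat = [0.1420, -0.5410].
Therefore phi_hat_1 = 0.1420.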